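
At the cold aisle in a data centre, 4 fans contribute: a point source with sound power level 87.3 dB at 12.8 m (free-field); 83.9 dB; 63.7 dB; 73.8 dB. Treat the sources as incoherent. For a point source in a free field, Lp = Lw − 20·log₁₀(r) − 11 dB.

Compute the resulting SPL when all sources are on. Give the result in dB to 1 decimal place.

Source at 12.8 m: Lp = 87.3 − 20·log₁₀(12.8) − 11 = 54.2 dB.
Converting to relative power and adding: 10^(54.2/10) + 10^(83.9/10) + 10^(63.7/10) + 10^(73.8/10) = 2.721e+08.
L_total = 10·log₁₀(2.721e+08) = 84.3 dB.

84.3 dB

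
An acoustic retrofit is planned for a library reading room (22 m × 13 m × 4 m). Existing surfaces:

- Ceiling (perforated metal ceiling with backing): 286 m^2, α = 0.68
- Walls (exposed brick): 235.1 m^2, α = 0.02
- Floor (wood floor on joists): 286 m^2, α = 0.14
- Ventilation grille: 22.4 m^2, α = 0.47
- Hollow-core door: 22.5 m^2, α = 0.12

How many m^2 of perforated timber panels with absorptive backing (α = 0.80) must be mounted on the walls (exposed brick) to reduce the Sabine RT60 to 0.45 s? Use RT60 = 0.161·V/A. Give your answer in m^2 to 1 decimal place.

201.1

Equivalent absorption area: A₁ = 286*0.68 + 235.1*0.02 + 286*0.14 + 22.4*0.47 + 22.5*0.12 = 252.450 m^2.
V = 1144 m³. Target absorption A₂ = 0.161 × 1144 / 0.45 = 409.298 sabins.
Absorption to add: 409.298 − 252.450 = 156.848 sabins.
Net gain per m^2: Δα = 0.80 − 0.02 = 0.78.
Panel area = 156.848 / 0.78 = 201.1 m^2.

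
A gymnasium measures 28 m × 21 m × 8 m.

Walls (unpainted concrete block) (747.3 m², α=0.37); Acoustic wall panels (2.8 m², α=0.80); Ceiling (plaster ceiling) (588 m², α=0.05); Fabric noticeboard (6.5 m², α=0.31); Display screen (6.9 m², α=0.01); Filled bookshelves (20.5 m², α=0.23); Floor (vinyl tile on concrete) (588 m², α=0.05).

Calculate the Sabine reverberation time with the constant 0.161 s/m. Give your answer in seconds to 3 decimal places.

Total absorption A = 747.3·0.37 + 2.8·0.80 + 588·0.05 + 6.5·0.31 + 6.9·0.01 + 20.5·0.23 + 588·0.05
  = 276.501 + 2.240 + 29.400 + 2.015 + 0.069 + 4.715 + 29.400 = 344.340 m² sabins.
V = 28·21·8 = 4704 m³.
T = 0.161 V/A = 0.161·4704/344.340 = 2.199 s.

2.199 sec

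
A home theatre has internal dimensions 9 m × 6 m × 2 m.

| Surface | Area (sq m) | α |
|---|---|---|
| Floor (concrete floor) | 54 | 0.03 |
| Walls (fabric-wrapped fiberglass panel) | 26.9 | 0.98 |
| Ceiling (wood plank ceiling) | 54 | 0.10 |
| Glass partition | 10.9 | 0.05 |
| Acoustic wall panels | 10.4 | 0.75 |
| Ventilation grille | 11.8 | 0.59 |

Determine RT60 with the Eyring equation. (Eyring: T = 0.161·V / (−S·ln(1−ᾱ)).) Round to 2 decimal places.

Total surface area S = 54 + 26.9 + 54 + 10.9 + 10.4 + 11.8 = 168.0 sq m.
Absorption A = 54·0.03 + 26.9·0.98 + 54·0.10 + 10.9·0.05 + 10.4·0.75 + 11.8·0.59 = 48.689 sabins.
ᾱ = 48.689 / 168.0 = 0.2898.
Eyring denominator: −S ln(1−ᾱ) = 57.491.
V = 9 × 6 × 2 = 108 m³.
T = 0.161·V/[−S·ln(1−ᾱ)] = 0.161·108/57.491 = 0.30 s.

0.30 seconds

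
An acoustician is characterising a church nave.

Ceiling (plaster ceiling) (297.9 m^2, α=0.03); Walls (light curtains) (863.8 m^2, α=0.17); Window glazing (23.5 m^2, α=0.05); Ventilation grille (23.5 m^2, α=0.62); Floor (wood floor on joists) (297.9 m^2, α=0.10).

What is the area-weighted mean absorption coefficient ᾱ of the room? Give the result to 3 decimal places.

0.134

Total surface area S = 1506.6 m^2.
Σ(Sᵢαᵢ) = 297.9×0.03 + 863.8×0.17 + 23.5×0.05 + 23.5×0.62 + 297.9×0.10 = 201.318.
ᾱ = 201.318 / 1506.6 = 0.134.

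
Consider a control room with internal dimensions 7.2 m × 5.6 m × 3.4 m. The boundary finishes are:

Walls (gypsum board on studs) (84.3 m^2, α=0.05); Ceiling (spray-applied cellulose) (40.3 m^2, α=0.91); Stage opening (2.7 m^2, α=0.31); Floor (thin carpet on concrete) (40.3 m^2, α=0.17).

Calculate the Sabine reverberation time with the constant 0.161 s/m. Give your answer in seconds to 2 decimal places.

Total absorption A = 84.3·0.05 + 40.3·0.91 + 2.7·0.31 + 40.3·0.17
  = 4.215 + 36.673 + 0.837 + 6.851 = 48.576 m^2 sabins.
Volume V = 7.2 × 5.6 × 3.4 = 137.088 m³.
Sabine: RT60 = 0.161 × 137.088 / 48.576 = 0.45 s.

0.45 seconds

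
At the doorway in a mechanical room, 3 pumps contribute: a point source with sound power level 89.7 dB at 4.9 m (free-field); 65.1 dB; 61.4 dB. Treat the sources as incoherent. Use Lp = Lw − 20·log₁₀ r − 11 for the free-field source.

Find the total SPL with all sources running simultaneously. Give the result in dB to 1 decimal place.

Source at 4.9 m: Lp = 89.7 − 20·log₁₀(4.9) − 11 = 64.9 dB.
Sum in the linear (power) domain: Σ 10^(Lᵢ/10) = 10^(64.9/10) + 10^(65.1/10) + 10^(61.4/10) = 7.707e+06.
Combined level = 10 log₁₀(7.707e+06) = 68.9 dB.

68.9 dB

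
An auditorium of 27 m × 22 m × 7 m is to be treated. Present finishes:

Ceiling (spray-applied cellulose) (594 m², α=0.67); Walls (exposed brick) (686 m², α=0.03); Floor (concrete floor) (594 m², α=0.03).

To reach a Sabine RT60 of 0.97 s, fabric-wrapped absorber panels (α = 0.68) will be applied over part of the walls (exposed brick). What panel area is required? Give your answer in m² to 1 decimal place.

390.4

Equivalent absorption area: A₁ = 594·0.67 + 686·0.03 + 594·0.03 = 436.380 m².
Required A₂ = 0.161·4158/0.97 = 690.142 sabins.
Absorption to add: 690.142 − 436.380 = 253.762 sabins.
Each m² of panel replacing the walls (exposed brick) adds (0.68 − 0.03) = 0.65 sabins.
Panel area = 253.762 / 0.65 = 390.4 m².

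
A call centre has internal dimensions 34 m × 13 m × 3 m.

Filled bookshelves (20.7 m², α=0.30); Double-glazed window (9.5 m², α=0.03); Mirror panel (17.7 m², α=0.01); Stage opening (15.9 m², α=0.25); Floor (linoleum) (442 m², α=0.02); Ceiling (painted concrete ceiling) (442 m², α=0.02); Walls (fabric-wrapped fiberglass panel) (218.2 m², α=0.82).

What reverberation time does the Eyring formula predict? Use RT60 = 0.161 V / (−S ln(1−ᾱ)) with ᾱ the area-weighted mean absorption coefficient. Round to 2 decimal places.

S = Σ Sᵢ = 1166.0 m².
Σ(Sᵢαᵢ) = 20.7×0.30 + 9.5×0.03 + 17.7×0.01 + 15.9×0.25 + 442×0.02 + 442×0.02 + 218.2×0.82 = 207.251.
ᾱ = 207.251 / 1166.0 = 0.1777.
−S·ln(1−ᾱ) = −1166.0 × ln(1 − 0.1777) = 228.128.
V = 34 × 13 × 3 = 1326 m³.
T = 0.161·V/[−S·ln(1−ᾱ)] = 0.161·1326/228.128 = 0.94 s.

0.94 sec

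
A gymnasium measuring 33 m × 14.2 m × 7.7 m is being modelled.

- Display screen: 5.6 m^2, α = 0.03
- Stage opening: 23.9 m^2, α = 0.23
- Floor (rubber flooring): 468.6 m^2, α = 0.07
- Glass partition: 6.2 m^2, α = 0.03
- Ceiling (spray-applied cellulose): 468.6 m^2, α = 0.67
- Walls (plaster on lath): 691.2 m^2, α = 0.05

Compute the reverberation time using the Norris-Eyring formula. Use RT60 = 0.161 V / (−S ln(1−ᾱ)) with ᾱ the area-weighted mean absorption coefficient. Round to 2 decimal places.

1.32 seconds

S = Σ Sᵢ = 1664.1 m^2.
Σ(Sᵢαᵢ) = 5.6·0.03 + 23.9·0.23 + 468.6·0.07 + 6.2·0.03 + 468.6·0.67 + 691.2·0.05 = 387.175.
Mean coefficient ᾱ = A/S = 0.2327.
−S·ln(1−ᾱ) = −1664.1 × ln(1 − 0.2327) = 440.783.
V = 33 × 14.2 × 7.7 = 3608.22 m³.
T = 0.161·V/[−S·ln(1−ᾱ)] = 0.161·3608.22/440.783 = 1.32 s.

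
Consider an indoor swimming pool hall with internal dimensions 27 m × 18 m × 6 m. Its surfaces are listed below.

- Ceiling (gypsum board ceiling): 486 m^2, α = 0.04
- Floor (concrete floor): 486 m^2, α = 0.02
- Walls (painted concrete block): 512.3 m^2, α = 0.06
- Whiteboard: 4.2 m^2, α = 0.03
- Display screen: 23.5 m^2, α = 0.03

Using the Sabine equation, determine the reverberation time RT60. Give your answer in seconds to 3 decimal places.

Equivalent absorption area: A = 486×0.04 + 486×0.02 + 512.3×0.06 + 4.2×0.03 + 23.5×0.03 = 60.729 m^2.
Volume V = 27 × 18 × 6 = 2916 m³.
RT60 = 0.161 · V / A = 0.161 × 2916 / 60.729 = 7.731 s.

7.731 sec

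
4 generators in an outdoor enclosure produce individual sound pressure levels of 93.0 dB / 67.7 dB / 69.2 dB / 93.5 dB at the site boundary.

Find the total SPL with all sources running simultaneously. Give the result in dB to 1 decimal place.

Σ 10^(Lᵢ/10) = 4.248e+09.
Combined level = 10 log₁₀(4.248e+09) = 96.3 dB.

96.3 dB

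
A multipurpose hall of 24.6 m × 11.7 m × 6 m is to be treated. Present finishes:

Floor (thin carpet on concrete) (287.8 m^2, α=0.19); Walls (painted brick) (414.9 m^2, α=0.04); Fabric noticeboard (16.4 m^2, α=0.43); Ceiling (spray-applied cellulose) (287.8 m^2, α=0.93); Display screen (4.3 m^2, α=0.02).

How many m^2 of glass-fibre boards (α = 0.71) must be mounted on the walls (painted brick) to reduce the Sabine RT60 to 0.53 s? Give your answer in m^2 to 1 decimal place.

Total absorption A₁ = 287.8·0.19 + 414.9·0.04 + 16.4·0.43 + 287.8·0.93 + 4.3·0.02
  = 54.682 + 16.596 + 7.052 + 267.654 + 0.086 = 346.070 m^2 sabins.
Required A₂ = 0.161·1726.92/0.53 = 524.593 sabins.
ΔA needed = 524.593 − 346.070 = 178.523 sabins.
Net gain per m^2: Δα = 0.71 − 0.04 = 0.67.
Area = ΔA/Δα = 178.523/0.67 = 266.5 m^2.

266.5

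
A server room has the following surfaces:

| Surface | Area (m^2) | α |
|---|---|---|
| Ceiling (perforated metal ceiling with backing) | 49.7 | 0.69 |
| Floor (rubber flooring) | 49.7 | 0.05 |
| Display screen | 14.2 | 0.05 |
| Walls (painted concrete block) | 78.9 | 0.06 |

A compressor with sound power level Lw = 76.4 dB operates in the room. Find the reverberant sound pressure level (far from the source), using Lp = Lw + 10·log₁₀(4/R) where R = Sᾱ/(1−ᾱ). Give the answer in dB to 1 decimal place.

A = 42.222 sabins; S = 192.5 m^2.
ᾱ = 0.2193, so room constant R = A/(1−ᾱ) = 54.082 m^2.
Lp = Lw + 10 log₁₀(4/R) = 76.4 -11.31 = 65.1 dB.

65.1 dB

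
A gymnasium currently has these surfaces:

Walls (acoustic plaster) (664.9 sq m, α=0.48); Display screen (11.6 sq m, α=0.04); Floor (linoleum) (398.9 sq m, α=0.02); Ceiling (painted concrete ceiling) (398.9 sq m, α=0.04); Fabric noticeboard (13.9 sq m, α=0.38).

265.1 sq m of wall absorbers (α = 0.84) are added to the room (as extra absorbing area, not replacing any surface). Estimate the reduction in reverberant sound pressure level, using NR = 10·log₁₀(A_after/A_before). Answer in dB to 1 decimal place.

Total absorption A_before = 664.9·0.48 + 11.6·0.04 + 398.9·0.02 + 398.9·0.04 + 13.9·0.38
  = 319.152 + 0.464 + 7.978 + 15.956 + 5.282 = 348.832 sq m sabins.
Added absorption = 265.1 × 0.84 = 222.684 sabins.
A_after = 348.832 + 222.684 = 571.516 sabins.
Reduction = 10 log₁₀(A_after/A_before) = 10 log₁₀(1.6384) = 2.1 dB.

2.1 dB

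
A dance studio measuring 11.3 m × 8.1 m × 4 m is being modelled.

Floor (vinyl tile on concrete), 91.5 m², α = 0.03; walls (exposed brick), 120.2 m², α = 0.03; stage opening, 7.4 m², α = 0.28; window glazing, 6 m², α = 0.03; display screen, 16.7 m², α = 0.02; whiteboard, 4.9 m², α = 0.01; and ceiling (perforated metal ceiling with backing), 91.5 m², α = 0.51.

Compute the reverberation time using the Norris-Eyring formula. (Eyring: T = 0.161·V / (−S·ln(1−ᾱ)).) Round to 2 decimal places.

0.97 seconds

Total surface area S = 91.5 + 120.2 + 7.4 + 6 + 16.7 + 4.9 + 91.5 = 338.2 m².
Absorption A = 91.5×0.03 + 120.2×0.03 + 7.4×0.28 + 6×0.03 + 16.7×0.02 + 4.9×0.01 + 91.5×0.51 = 55.651 sabins.
Mean coefficient ᾱ = A/S = 0.1646.
Eyring denominator: −S ln(1−ᾱ) = 60.823.
V = 11.3 × 8.1 × 4 = 366.12 m³.
T = 0.161·V/[−S·ln(1−ᾱ)] = 0.161·366.12/60.823 = 0.97 s.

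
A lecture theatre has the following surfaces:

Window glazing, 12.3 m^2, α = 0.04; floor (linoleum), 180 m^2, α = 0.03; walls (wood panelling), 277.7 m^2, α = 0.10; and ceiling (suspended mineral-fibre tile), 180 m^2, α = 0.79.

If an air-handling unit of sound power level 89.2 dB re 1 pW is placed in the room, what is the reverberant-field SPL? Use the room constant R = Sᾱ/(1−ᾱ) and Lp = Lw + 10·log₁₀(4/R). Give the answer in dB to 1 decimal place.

71.4 dB

A = 175.862 sabins; S = 650.0 m^2.
ᾱ = 175.862/650.0 = 0.2706; R = Sᾱ/(1−ᾱ) = 175.862/(1−0.2706) = 241.105 m^2.
Lp = 89.2 + 10·log₁₀(4/241.105) = 89.2 + (-17.80) = 71.4 dB.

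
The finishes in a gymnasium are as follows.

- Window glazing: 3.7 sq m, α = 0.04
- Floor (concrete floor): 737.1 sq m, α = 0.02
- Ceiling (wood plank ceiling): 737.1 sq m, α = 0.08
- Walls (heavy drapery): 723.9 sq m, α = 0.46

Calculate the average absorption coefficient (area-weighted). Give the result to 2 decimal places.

0.18

Total surface area S = 2201.8 sq m.
Weighted sum Σ Sα = 406.852.
ᾱ = A/S = 0.18.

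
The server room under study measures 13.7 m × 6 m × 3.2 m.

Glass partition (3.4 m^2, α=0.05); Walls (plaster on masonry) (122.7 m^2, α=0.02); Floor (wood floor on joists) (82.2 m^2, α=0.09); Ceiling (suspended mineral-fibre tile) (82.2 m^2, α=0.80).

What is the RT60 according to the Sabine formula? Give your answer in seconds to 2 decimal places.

Equivalent absorption area: A = 3.4·0.05 + 122.7·0.02 + 82.2·0.09 + 82.2·0.80 = 75.782 m^2.
Volume V = 13.7 × 6 × 3.2 = 263.04 m³.
RT60 = 0.161 · V / A = 0.161 × 263.04 / 75.782 = 0.56 s.

0.56 s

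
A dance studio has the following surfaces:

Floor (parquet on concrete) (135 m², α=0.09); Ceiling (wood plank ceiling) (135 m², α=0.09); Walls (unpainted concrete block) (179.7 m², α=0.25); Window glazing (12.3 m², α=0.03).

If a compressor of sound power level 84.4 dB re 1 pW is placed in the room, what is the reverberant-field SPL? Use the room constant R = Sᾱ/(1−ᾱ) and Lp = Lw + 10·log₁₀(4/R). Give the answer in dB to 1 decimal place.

Σ(Sᵢαᵢ) = 135×0.09 + 135×0.09 + 179.7×0.25 + 12.3×0.03 = 69.594; total area S = 462.0 m².
ᾱ = 69.594/462.0 = 0.1506; R = Sᾱ/(1−ᾱ) = 69.594/(1−0.1506) = 81.933 m².
Lp = 84.4 + 10·log₁₀(4/81.933) = 84.4 + (-13.11) = 71.3 dB.

71.3 dB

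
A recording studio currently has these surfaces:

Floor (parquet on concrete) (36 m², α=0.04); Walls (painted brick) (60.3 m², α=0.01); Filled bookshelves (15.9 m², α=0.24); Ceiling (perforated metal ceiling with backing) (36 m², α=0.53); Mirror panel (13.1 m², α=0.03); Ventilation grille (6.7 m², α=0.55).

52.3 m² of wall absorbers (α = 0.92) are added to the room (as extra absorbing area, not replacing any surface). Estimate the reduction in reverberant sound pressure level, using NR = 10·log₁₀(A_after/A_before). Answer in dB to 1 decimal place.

4.2 dB

Total absorption A_before = 36×0.04 + 60.3×0.01 + 15.9×0.24 + 36×0.53 + 13.1×0.03 + 6.7×0.55
  = 1.440 + 0.603 + 3.816 + 19.080 + 0.393 + 3.685 = 29.017 m² sabins.
Treatment contributes 52.3·0.92 = 48.116 sabins.
New total A_after = 77.133 sabins.
NR = 10·log₁₀(77.133/29.017) = 4.2 dB.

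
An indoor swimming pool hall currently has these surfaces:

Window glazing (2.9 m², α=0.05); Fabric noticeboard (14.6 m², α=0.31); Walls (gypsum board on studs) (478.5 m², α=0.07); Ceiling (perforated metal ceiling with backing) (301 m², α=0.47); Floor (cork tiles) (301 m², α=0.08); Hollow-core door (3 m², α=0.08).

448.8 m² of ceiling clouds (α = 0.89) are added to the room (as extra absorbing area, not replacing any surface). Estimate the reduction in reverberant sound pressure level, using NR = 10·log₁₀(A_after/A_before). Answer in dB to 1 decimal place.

Summing Sᵢαᵢ: 0.145 + 4.526 + 33.495 + 141.470 + 24.080 + 0.240 → A_before = 203.956 sabins.
Treatment contributes 448.8·0.89 = 399.432 sabins.
A_after = 203.956 + 399.432 = 603.388 sabins.
Reduction = 10 log₁₀(A_after/A_before) = 10 log₁₀(2.9584) = 4.7 dB.

4.7 dB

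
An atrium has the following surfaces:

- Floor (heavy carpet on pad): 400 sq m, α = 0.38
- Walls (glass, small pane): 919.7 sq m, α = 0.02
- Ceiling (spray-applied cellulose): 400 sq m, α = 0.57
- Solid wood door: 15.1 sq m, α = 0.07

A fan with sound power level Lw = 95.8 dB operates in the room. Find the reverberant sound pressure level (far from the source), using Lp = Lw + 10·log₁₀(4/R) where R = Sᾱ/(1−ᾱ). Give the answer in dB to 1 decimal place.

Σ(Sᵢαᵢ) = 400×0.38 + 919.7×0.02 + 400×0.57 + 15.1×0.07 = 399.451; total area S = 1734.8 sq m.
ᾱ = 399.451/1734.8 = 0.2303; R = Sᾱ/(1−ᾱ) = 399.451/(1−0.2303) = 518.970 sq m.
Lp = 95.8 + 10·log₁₀(4/518.970) = 95.8 + (-21.13) = 74.7 dB.

74.7 dB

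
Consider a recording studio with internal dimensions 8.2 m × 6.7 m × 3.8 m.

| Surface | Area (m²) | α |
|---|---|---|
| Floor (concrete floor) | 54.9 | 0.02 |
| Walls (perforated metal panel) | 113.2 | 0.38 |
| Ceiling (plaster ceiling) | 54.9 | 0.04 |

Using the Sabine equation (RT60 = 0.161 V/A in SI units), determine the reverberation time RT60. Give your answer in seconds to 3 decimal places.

0.726 s

Summing Sᵢαᵢ: 1.098 + 43.016 + 2.196 → A = 46.310 sabins.
Room volume: 208.772 m³.
RT60 = 0.161 · V / A = 0.161 × 208.772 / 46.310 = 0.726 s.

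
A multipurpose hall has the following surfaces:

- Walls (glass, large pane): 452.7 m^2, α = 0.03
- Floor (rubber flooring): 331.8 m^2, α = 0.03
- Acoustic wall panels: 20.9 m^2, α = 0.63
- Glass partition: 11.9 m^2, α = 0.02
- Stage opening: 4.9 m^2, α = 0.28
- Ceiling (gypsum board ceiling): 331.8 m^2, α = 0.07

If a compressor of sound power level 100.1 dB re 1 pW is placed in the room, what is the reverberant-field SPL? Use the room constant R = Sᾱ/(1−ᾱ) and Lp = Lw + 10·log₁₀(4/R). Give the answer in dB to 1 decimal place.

88.0 dB

Σ(Sᵢαᵢ) = 452.7·0.03 + 331.8·0.03 + 20.9·0.63 + 11.9·0.02 + 4.9·0.28 + 331.8·0.07 = 61.538; total area S = 1154.0 m^2.
ᾱ = 61.538/1154.0 = 0.0533; R = Sᾱ/(1−ᾱ) = 61.538/(1−0.0533) = 65.003 m^2.
Lp = Lw + 10 log₁₀(4/R) = 100.1 -12.11 = 88.0 dB.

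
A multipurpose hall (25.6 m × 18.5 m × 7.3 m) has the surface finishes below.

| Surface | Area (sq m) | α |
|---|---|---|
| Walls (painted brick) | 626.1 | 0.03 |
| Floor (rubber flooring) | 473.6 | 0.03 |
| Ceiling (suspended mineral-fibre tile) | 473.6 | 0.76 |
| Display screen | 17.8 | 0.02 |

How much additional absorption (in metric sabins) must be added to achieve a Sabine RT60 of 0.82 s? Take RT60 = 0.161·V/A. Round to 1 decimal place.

285.5 sabins

Summing Sᵢαᵢ: 18.783 + 14.208 + 359.936 + 0.356 → A₁ = 393.283 sabins.
V = 3457.28 m³. Required absorption A₂ = 0.161 × 3457.28 / 0.82 = 678.807 sabins.
ΔA = A₂ − A₁ = 678.807 − 393.283 = 285.5 sabins.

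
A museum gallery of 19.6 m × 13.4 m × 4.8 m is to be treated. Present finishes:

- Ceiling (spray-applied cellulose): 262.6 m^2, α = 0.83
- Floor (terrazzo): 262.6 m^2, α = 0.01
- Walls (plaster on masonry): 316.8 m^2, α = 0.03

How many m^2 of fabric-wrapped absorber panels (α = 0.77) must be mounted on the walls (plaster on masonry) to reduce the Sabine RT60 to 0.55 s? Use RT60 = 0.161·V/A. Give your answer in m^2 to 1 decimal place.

Total absorption A₁ = 262.6·0.83 + 262.6·0.01 + 316.8·0.03
  = 217.958 + 2.626 + 9.504 = 230.088 m^2 sabins.
Required A₂ = 0.161·1260.672/0.55 = 369.033 sabins.
Absorption to add: 369.033 − 230.088 = 138.945 sabins.
Net gain per m^2: Δα = 0.77 − 0.03 = 0.74.
Panel area = 138.945 / 0.74 = 187.8 m^2.

187.8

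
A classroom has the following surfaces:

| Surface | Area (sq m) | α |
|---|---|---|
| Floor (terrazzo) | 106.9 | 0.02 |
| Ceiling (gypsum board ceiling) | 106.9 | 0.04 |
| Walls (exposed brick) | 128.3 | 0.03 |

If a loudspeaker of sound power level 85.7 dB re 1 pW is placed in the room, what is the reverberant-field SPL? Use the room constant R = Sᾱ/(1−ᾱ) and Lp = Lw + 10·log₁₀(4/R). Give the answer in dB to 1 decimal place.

Σ(Sᵢαᵢ) = 106.9·0.02 + 106.9·0.04 + 128.3·0.03 = 10.263; total area S = 342.1 sq m.
ᾱ = 0.0300, so room constant R = A/(1−ᾱ) = 10.580 sq m.
Lp = Lw + 10 log₁₀(4/R) = 85.7 -4.22 = 81.5 dB.

81.5 dB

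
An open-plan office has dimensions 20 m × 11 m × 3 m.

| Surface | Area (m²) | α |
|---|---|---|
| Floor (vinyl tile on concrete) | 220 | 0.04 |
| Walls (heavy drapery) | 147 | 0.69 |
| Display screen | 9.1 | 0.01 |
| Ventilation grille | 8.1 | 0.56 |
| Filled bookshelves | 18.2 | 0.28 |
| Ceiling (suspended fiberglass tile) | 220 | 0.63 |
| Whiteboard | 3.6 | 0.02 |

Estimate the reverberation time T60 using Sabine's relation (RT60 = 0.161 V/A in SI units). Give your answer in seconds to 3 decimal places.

0.411 sec

Summing Sᵢαᵢ: 8.800 + 101.430 + 0.091 + 4.536 + 5.096 + 138.600 + 0.072 → A = 258.625 sabins.
V = 20·11·3 = 660 m³.
RT60 = 0.161 · V / A = 0.161 × 660 / 258.625 = 0.411 s.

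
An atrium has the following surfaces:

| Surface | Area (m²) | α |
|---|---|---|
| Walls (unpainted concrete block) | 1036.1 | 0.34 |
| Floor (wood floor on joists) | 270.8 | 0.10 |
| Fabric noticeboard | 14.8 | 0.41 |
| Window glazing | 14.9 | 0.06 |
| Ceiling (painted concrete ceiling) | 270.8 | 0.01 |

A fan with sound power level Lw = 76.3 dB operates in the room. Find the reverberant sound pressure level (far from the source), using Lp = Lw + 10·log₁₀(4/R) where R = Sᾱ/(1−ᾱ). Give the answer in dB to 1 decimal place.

A = 389.024 sabins; S = 1607.4 m².
ᾱ = 389.024/1607.4 = 0.2420; R = Sᾱ/(1−ᾱ) = 389.024/(1−0.2420) = 513.224 m².
Lp = Lw + 10 log₁₀(4/R) = 76.3 -21.08 = 55.2 dB.

55.2 dB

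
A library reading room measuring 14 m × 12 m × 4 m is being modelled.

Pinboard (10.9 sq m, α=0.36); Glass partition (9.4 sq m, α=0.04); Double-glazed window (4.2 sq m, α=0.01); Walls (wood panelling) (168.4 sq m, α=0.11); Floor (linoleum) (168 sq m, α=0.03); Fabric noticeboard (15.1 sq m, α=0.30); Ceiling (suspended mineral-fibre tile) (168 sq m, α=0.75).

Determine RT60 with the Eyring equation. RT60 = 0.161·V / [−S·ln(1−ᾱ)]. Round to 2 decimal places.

S = Σ Sᵢ = 544.0 sq m.
Σ(Sᵢαᵢ) = 10.9·0.36 + 9.4·0.04 + 4.2·0.01 + 168.4·0.11 + 168·0.03 + 15.1·0.30 + 168·0.75 = 158.436.
ᾱ = 158.436 / 544.0 = 0.2912.
−S·ln(1−ᾱ) = −544.0 × ln(1 − 0.2912) = 187.235.
V = 14 × 12 × 4 = 672 m³.
RT60 = 0.161 × 672 / 187.235 = 0.58 s.

0.58 sec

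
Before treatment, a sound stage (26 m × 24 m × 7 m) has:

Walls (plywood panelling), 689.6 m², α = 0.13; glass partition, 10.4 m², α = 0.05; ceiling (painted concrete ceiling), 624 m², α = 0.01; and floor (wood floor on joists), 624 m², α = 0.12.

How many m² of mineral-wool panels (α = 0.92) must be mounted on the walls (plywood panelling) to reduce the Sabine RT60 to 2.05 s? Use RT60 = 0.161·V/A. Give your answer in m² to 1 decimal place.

217.4

Equivalent absorption area: A₁ = 689.6*0.13 + 10.4*0.05 + 624*0.01 + 624*0.12 = 171.288 m².
V = 4368 m³. Target absorption A₂ = 0.161 × 4368 / 2.05 = 343.048 sabins.
ΔA needed = 343.048 − 171.288 = 171.760 sabins.
Each m² of panel replacing the walls (plywood panelling) adds (0.92 − 0.13) = 0.79 sabins.
Area = ΔA/Δα = 171.760/0.79 = 217.4 m².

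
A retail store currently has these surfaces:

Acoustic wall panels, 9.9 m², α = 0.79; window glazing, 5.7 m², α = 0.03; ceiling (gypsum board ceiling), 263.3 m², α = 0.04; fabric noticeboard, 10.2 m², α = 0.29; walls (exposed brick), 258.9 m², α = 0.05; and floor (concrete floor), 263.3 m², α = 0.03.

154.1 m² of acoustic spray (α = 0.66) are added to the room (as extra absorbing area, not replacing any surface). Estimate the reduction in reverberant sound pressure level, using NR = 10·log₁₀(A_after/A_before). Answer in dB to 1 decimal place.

Equivalent absorption area: A_before = 9.9·0.79 + 5.7·0.03 + 263.3·0.04 + 10.2·0.29 + 258.9·0.05 + 263.3·0.03 = 42.326 m².
Added absorption = 154.1 × 0.66 = 101.706 sabins.
A_after = 42.326 + 101.706 = 144.032 sabins.
NR = 10·log₁₀(144.032/42.326) = 5.3 dB.

5.3 dB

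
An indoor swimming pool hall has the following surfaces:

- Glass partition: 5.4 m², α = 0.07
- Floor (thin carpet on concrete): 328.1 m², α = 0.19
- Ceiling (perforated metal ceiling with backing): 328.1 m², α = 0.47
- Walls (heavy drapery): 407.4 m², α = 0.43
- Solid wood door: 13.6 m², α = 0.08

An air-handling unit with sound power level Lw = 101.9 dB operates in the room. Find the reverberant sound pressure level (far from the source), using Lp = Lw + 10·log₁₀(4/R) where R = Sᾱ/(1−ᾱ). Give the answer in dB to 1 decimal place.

Σ(Sᵢαᵢ) = 5.4·0.07 + 328.1·0.19 + 328.1·0.47 + 407.4·0.43 + 13.6·0.08 = 393.194; total area S = 1082.6 m².
ᾱ = 0.3632, so room constant R = A/(1−ᾱ) = 617.453 m².
Lp = Lw + 10 log₁₀(4/R) = 101.9 -21.89 = 80.0 dB.

80.0 dB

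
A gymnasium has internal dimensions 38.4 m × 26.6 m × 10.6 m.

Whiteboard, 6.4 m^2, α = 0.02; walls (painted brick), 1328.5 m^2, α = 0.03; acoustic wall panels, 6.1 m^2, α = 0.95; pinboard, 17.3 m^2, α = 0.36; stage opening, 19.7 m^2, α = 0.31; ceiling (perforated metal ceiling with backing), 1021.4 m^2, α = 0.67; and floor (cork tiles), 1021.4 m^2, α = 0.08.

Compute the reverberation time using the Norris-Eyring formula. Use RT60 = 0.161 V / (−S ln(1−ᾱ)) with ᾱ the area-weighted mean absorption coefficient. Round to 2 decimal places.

Total surface area S = 6.4 + 1328.5 + 6.1 + 17.3 + 19.7 + 1021.4 + 1021.4 = 3420.8 m^2.
Absorption A = 6.4×0.02 + 1328.5×0.03 + 6.1×0.95 + 17.3×0.36 + 19.7×0.31 + 1021.4×0.67 + 1021.4×0.08 = 824.163 sabins.
Mean coefficient ᾱ = A/S = 0.2409.
−S·ln(1−ᾱ) = −3420.8 × ln(1 − 0.2409) = 942.847.
V = 38.4 × 26.6 × 10.6 = 10827.264 m³.
T = 0.161·V/[−S·ln(1−ᾱ)] = 0.161·10827.264/942.847 = 1.85 s.

1.85 sec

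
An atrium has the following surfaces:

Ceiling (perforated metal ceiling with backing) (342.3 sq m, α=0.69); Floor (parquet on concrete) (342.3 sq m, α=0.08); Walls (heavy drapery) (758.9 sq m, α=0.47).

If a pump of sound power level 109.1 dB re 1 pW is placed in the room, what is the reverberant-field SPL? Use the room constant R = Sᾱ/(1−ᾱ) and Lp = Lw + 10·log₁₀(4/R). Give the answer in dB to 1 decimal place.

84.8 dB

Σ(Sᵢαᵢ) = 342.3×0.69 + 342.3×0.08 + 758.9×0.47 = 620.254; total area S = 1443.5 sq m.
ᾱ = 620.254/1443.5 = 0.4297; R = Sᾱ/(1−ᾱ) = 620.254/(1−0.4297) = 1087.592 sq m.
Lp = 109.1 + 10·log₁₀(4/1087.592) = 109.1 + (-24.34) = 84.8 dB.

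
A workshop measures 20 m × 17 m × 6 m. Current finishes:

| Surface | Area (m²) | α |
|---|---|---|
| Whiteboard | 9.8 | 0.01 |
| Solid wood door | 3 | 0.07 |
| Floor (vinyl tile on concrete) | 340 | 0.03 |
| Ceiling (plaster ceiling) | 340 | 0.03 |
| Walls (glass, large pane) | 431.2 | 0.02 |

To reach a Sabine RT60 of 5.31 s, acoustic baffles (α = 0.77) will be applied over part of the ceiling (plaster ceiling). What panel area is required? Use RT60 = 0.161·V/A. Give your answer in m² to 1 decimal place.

Summing Sᵢαᵢ: 0.098 + 0.210 + 10.200 + 10.200 + 8.624 → A₁ = 29.332 sabins.
Required A₂ = 0.161·2040/5.31 = 61.853 sabins.
ΔA needed = 61.853 − 29.332 = 32.521 sabins.
Each m² of panel replacing the ceiling (plaster ceiling) adds (0.77 − 0.03) = 0.74 sabins.
Area = ΔA/Δα = 32.521/0.74 = 43.9 m².

43.9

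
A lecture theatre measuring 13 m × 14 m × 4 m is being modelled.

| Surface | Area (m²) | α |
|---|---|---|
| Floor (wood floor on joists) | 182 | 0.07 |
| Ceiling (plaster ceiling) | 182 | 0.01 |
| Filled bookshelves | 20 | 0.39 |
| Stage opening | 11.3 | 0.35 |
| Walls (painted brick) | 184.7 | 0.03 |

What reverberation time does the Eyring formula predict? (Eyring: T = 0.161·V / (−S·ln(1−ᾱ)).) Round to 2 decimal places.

Total surface area S = 182 + 182 + 20 + 11.3 + 184.7 = 580.0 m².
Σ(Sᵢαᵢ) = 182·0.07 + 182·0.01 + 20·0.39 + 11.3·0.35 + 184.7·0.03 = 31.856.
Mean coefficient ᾱ = A/S = 0.0549.
−S·ln(1−ᾱ) = −580.0 × ln(1 − 0.0549) = 32.749.
V = 13 × 14 × 4 = 728 m³.
RT60 = 0.161 × 728 / 32.749 = 3.58 s.

3.58 sec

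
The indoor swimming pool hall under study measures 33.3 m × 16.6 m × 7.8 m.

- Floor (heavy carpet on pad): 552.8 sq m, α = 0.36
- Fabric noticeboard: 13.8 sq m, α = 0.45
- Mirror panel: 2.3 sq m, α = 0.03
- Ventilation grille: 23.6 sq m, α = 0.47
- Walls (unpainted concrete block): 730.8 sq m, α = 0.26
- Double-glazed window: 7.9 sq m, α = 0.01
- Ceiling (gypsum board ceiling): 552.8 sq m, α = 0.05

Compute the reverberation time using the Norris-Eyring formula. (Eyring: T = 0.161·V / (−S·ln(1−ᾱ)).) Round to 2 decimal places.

1.41 s

Total surface area S = 552.8 + 13.8 + 2.3 + 23.6 + 730.8 + 7.9 + 552.8 = 1884.0 sq m.
Σ(Sᵢαᵢ) = 552.8·0.36 + 13.8·0.45 + 2.3·0.03 + 23.6·0.47 + 730.8·0.26 + 7.9·0.01 + 552.8·0.05 = 434.106.
Mean coefficient ᾱ = A/S = 0.2304.
−S·ln(1−ᾱ) = −1884.0 × ln(1 − 0.2304) = 493.390.
V = 33.3 × 16.6 × 7.8 = 4311.684 m³.
T = 0.161·V/[−S·ln(1−ᾱ)] = 0.161·4311.684/493.390 = 1.41 s.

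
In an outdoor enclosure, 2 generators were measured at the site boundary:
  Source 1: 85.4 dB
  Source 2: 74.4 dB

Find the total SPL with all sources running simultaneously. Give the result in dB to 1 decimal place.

85.7 dB

Converting to relative power and adding: 10^(85.4/10) + 10^(74.4/10) = 3.743e+08.
L_total = 10·log₁₀(3.743e+08) = 85.7 dB.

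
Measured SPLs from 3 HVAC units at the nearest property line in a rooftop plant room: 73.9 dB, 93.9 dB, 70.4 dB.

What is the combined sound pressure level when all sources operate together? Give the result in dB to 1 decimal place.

94.0 dB

Σ 10^(Lᵢ/10) = 2.49e+09.
L_total = 10·log₁₀(2.49e+09) = 94.0 dB.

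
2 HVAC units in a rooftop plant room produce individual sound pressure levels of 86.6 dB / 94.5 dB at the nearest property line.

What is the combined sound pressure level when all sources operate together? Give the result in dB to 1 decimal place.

95.2 dB

Σ 10^(Lᵢ/10) = 3.275e+09.
Back to dB: 10·log₁₀ Σ = 95.2 dB.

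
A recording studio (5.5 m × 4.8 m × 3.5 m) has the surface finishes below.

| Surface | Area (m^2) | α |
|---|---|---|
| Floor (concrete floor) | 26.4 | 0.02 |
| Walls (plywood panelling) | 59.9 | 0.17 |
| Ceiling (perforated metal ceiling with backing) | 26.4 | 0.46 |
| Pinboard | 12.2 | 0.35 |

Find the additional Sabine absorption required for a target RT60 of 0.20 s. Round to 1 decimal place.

47.3 sabins

A₁ = Σ Sᵢαᵢ = 26.4*0.02 + 59.9*0.17 + 26.4*0.46 + 12.2*0.35 = 27.125 sabins.
Target A₂ = 0.161·92.4/0.20 = 74.382 sabins (V = 92.4 m³).
Shortfall: 74.382 − 27.125 = 47.3 sabins.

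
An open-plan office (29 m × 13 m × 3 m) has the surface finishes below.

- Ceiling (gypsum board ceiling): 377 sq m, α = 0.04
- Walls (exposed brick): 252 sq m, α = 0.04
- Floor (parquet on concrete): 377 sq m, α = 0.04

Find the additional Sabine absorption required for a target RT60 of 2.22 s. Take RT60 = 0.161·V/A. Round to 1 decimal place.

41.8 sabins

Equivalent absorption area: A₁ = 377×0.04 + 252×0.04 + 377×0.04 = 40.240 sq m.
Target A₂ = 0.161·1131/2.22 = 82.023 sabins (V = 1131 m³).
ΔA = A₂ − A₁ = 82.023 − 40.240 = 41.8 sabins.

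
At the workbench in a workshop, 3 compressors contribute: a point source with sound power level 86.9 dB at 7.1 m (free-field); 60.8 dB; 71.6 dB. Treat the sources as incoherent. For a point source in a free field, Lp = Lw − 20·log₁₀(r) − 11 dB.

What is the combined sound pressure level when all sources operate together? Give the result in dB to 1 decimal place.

Source at 7.1 m: Lp = 86.9 − 20·log₁₀(7.1) − 11 = 58.9 dB.
Converting to relative power and adding: 10^(58.9/10) + 10^(60.8/10) + 10^(71.6/10) = 1.643e+07.
Combined level = 10 log₁₀(1.643e+07) = 72.2 dB.

72.2 dB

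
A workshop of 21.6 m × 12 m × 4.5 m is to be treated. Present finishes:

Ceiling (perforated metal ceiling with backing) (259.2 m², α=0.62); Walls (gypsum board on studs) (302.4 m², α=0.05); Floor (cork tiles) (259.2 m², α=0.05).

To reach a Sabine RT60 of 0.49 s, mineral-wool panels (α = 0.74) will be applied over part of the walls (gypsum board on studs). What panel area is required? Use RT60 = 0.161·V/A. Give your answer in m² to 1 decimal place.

Summing Sᵢαᵢ: 160.704 + 15.120 + 12.960 → A₁ = 188.784 sabins.
V = 1166.4 m³. Target absorption A₂ = 0.161 × 1166.4 / 0.49 = 383.246 sabins.
Absorption to add: 383.246 − 188.784 = 194.462 sabins.
Each m² of panel replacing the walls (gypsum board on studs) adds (0.74 − 0.05) = 0.69 sabins.
Panel area = 194.462 / 0.69 = 281.8 m².

281.8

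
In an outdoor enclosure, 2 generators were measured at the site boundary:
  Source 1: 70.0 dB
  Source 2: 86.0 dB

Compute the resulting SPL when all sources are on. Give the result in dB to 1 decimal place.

86.1 dB

Sum in the linear (power) domain: Σ 10^(Lᵢ/10) = 10^(70.0/10) + 10^(86.0/10) = 4.081e+08.
Combined level = 10 log₁₀(4.081e+08) = 86.1 dB.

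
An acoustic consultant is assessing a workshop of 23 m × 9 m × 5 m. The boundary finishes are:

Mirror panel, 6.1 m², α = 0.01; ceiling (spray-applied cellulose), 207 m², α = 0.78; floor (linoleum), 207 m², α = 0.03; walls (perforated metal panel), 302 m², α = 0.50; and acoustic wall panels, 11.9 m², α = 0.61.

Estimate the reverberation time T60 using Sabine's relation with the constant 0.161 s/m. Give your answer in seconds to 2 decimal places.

0.51 s

Total absorption A = 6.1*0.01 + 207*0.78 + 207*0.03 + 302*0.50 + 11.9*0.61
  = 0.061 + 161.460 + 6.210 + 151.000 + 7.259 = 325.990 m² sabins.
Volume V = 23 × 9 × 5 = 1035 m³.
RT60 = 0.161 · V / A = 0.161 × 1035 / 325.990 = 0.51 s.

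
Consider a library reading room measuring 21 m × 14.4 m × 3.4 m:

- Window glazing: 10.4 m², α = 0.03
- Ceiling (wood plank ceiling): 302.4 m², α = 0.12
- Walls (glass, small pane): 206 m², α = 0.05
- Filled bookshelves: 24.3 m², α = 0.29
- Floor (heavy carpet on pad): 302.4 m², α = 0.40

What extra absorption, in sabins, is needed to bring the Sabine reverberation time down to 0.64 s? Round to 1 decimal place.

Total absorption A₁ = 10.4×0.03 + 302.4×0.12 + 206×0.05 + 24.3×0.29 + 302.4×0.40
  = 0.312 + 36.288 + 10.300 + 7.047 + 120.960 = 174.907 m² sabins.
V = 1028.16 m³. Required absorption A₂ = 0.161 × 1028.16 / 0.64 = 258.647 sabins.
Shortfall: 258.647 − 174.907 = 83.7 sabins.

83.7 sabins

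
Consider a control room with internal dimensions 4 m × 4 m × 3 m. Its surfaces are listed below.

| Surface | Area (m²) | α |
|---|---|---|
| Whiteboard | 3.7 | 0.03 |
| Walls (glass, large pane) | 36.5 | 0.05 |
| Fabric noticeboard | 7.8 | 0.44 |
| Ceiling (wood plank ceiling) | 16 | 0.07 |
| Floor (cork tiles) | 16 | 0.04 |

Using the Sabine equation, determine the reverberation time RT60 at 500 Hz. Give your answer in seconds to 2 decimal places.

Equivalent absorption area: A = 3.7×0.03 + 36.5×0.05 + 7.8×0.44 + 16×0.07 + 16×0.04 = 7.128 m².
Room volume: 48 m³.
RT60 = 0.161 · V / A = 0.161 × 48 / 7.128 = 1.08 s.

1.08 seconds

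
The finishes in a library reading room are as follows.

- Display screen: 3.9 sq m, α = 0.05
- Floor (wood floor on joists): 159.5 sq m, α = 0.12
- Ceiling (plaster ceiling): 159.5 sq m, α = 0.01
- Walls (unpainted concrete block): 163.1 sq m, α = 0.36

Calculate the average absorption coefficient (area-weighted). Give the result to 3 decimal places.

0.164

S = Σ Sᵢ = 3.9 + 159.5 + 159.5 + 163.1 = 486.0 sq m.
Weighted sum Σ Sα = 79.646.
ᾱ = 79.646 / 486.0 = 0.164.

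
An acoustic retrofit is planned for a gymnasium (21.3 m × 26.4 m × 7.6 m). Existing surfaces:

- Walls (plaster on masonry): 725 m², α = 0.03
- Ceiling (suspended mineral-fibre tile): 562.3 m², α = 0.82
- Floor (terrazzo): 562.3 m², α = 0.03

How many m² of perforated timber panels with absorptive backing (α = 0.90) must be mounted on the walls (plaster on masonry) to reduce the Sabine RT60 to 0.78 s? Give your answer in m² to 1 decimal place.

439.6

Summing Sᵢαᵢ: 21.750 + 461.086 + 16.869 → A₁ = 499.705 sabins.
V = 4273.632 m³. Target absorption A₂ = 0.161 × 4273.632 / 0.78 = 882.121 sabins.
ΔA needed = 882.121 − 499.705 = 382.416 sabins.
Net gain per m²: Δα = 0.90 − 0.03 = 0.87.
Panel area = 382.416 / 0.87 = 439.6 m².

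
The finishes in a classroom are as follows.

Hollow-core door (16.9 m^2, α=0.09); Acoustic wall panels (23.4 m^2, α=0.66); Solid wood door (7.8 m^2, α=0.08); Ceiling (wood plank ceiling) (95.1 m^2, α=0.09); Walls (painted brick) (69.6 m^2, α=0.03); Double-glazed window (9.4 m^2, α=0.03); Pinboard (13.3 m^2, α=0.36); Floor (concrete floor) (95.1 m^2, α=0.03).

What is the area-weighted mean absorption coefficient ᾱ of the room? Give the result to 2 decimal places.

Total surface area S = 330.6 m^2.
A = 16.9·0.09 + 23.4·0.66 + 7.8·0.08 + 95.1·0.09 + 69.6·0.03 + 9.4·0.03 + 13.3·0.36 + 95.1·0.03 = 36.159 sabins.
ᾱ = 36.159 / 330.6 = 0.11.

0.11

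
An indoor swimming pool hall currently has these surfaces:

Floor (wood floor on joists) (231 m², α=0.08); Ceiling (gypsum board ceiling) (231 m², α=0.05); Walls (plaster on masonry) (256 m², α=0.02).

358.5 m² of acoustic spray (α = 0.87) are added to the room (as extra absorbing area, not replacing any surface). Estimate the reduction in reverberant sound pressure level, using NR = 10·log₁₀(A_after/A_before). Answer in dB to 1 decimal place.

9.9 dB

A_before = Σ Sᵢαᵢ = 231·0.08 + 231·0.05 + 256·0.02 = 35.150 sabins.
Added absorption = 358.5 × 0.87 = 311.895 sabins.
A_after = 35.150 + 311.895 = 347.045 sabins.
Reduction = 10 log₁₀(A_after/A_before) = 10 log₁₀(9.8733) = 9.9 dB.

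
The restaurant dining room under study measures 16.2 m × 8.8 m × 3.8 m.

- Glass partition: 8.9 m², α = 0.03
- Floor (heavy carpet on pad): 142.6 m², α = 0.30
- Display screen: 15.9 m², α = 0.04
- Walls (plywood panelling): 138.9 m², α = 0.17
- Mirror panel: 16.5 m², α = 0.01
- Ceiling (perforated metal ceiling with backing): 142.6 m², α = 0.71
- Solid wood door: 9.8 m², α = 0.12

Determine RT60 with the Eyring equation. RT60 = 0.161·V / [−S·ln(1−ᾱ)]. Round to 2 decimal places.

S = Σ Sᵢ = 475.2 m².
Absorption A = 8.9·0.03 + 142.6·0.30 + 15.9·0.04 + 138.9·0.17 + 16.5·0.01 + 142.6·0.71 + 9.8·0.12 = 169.883 sabins.
Mean coefficient ᾱ = A/S = 0.3575.
−S·ln(1−ᾱ) = −475.2 × ln(1 − 0.3575) = 210.223.
V = 16.2 × 8.8 × 3.8 = 541.728 m³.
RT60 = 0.161 × 541.728 / 210.223 = 0.41 s.

0.41 s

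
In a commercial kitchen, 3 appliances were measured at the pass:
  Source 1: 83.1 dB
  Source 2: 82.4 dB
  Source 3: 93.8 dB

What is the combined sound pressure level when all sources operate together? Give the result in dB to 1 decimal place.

Sum in the linear (power) domain: Σ 10^(Lᵢ/10) = 10^(83.1/10) + 10^(82.4/10) + 10^(93.8/10) = 2.777e+09.
L_total = 10·log₁₀(2.777e+09) = 94.4 dB.

94.4 dB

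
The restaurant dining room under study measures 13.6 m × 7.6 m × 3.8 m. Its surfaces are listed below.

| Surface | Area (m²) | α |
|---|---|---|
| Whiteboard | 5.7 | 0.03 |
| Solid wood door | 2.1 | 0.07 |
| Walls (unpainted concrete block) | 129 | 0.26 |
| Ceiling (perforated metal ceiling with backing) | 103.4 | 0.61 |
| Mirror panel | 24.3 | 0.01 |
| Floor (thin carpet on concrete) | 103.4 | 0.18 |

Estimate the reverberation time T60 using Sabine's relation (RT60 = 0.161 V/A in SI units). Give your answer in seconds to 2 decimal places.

Total absorption A = 5.7·0.03 + 2.1·0.07 + 129·0.26 + 103.4·0.61 + 24.3·0.01 + 103.4·0.18
  = 0.171 + 0.147 + 33.540 + 63.074 + 0.243 + 18.612 = 115.787 m² sabins.
Volume V = 13.6 × 7.6 × 3.8 = 392.768 m³.
T = 0.161 V/A = 0.161·392.768/115.787 = 0.55 s.

0.55 s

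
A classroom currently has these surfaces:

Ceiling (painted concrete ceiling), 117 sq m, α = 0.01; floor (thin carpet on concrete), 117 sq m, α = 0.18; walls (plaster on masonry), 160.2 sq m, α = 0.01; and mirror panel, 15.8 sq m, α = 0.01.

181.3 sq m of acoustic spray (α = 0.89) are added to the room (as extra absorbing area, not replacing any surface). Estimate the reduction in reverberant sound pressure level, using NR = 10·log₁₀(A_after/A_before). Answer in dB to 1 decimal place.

A_before = Σ Sᵢαᵢ = 117×0.01 + 117×0.18 + 160.2×0.01 + 15.8×0.01 = 23.990 sabins.
Added absorption = 181.3 × 0.89 = 161.357 sabins.
New total A_after = 185.347 sabins.
Reduction = 10 log₁₀(A_after/A_before) = 10 log₁₀(7.7260) = 8.9 dB.

8.9 dB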